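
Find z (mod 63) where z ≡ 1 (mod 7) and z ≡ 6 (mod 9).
M = 7 × 9 = 63. M₁ = 9, y₁ ≡ 4 (mod 7). M₂ = 7, y₂ ≡ 4 (mod 9). z = 1×9×4 + 6×7×4 ≡ 15 (mod 63)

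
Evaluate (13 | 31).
(13/31) = 13^{15} mod 31 = -1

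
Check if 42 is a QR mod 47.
By Euler's criterion: 42^{23} ≡ 1 (mod 47). Since this equals 1, 42 is a QR.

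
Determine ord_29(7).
Powers of 7 mod 29: 7^1≡7, 7^2≡20, 7^3≡24, 7^4≡23, 7^5≡16, 7^6≡25, 7^7≡1. Order = 7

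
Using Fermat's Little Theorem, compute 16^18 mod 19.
By Fermat's Little Theorem, 16^{18} ≡ 1 (mod 19) since 19 is prime and gcd(16, 19) = 1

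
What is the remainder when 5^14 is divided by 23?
Using repeated squaring. 14 = 8 + 4 + 2 (binary 1110). Repeated squaring mod 23: 5^1 ≡ 5; 5^2 ≡ 5² = 25 ≡ 2; 5^4 ≡ 2² = 4 ≡ 4; 5^8 ≡ 4² = 16 ≡ 16. Multiply: 5^14 = 5^8 × 5^4 × 5^2 ≡ 16 × 4 × 2 (mod 23): 16 × 4 = 64 ≡ 18; 18 × 2 = 36 ≡ 13. So 5^14 ≡ 13 (mod 23).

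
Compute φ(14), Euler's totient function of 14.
6

Prime factorization: 14 = 2 × 7
Using the formula φ(n) = n × Π(1 - 1/p) for each prime factor p:
φ(14) = 14 × (1 - 1/2) × (1 - 1/7)
φ(14) = 6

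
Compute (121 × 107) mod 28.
11

(121 × 107) = 12947
12947 mod 28 = 11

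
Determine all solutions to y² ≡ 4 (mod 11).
The square roots of 4 mod 11 are 9 and 2. Verify: 9² = 81 ≡ 4 (mod 11)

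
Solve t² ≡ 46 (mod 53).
The square roots of 46 mod 53 are 24 and 29. Verify: 24² = 576 ≡ 46 (mod 53)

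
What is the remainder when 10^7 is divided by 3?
10 ≡ 1 (mod 3). 7 = 4 + 2 + 1 (binary 111). Repeated squaring mod 3: 1^1 ≡ 1; 1^2 ≡ 1² = 1 ≡ 1; 1^4 ≡ 1² = 1 ≡ 1. Multiply: 10^7 ≡ 1^4 × 1^2 × 1^1 ≡ 1 × 1 × 1 (mod 3): 1 × 1 = 1 ≡ 1; 1 × 1 = 1 ≡ 1. So 10^7 ≡ 1 (mod 3).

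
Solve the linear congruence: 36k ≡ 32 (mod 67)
53

Since gcd(36, 67) = 1 divides 32, a solution exists.
Multiply both sides by the inverse of 36 mod 67:
  36^(-1) mod 67 = 54
  x ≡ 54 × 32 ≡ 1728 ≡ 53 (mod 67)
Verification: 36 × 53 = 1908 = 28 × 67 + 32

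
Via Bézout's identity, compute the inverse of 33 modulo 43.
Extended GCD: 33(-13) + 43(10) = 1. So 33^(-1) ≡ 30 ≡ 30 (mod 43). Verify: 33 × 30 = 990 ≡ 1 (mod 43)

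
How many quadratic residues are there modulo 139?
For prime 139, there are (p-1)/2 = (139-1)/2 = 69 quadratic residues (excluding 0).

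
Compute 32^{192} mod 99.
1

Using successive squaring:
Binary expansion of 192: 11000000
Powers of 32 mod 99 (each is the square of the previous):
  32^1 ≡ 32 (mod 99)
  32^2 ≡ 32² = 1024 ≡ 34 (mod 99)
  32^4 ≡ 34² = 1156 ≡ 67 (mod 99)
  32^8 ≡ 67² = 4489 ≡ 34 (mod 99)
  32^16 ≡ 34² = 1156 ≡ 67 (mod 99)
  32^32 ≡ 67² = 4489 ≡ 34 (mod 99)
  32^64 ≡ 34² = 1156 ≡ 67 (mod 99)
  32^128 ≡ 67² = 4489 ≡ 34 (mod 99)
192 = 128 + 64, so 32^192 = 32^128 × 32^64 ≡ 34 × 67 (mod 99)
Multiplying step by step:
  34 × 67 = 2278 ≡ 1 (mod 99)
Result: 32^192 ≡ 1 (mod 99)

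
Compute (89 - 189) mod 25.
0

(89 - 189) = -100
-100 mod 25 = 0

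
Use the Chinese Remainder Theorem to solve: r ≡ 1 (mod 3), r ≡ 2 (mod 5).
M = 3 × 5 = 15. M₁ = 5, y₁ ≡ 2 (mod 3). M₂ = 3, y₂ ≡ 2 (mod 5). r = 1×5×2 + 2×3×2 ≡ 7 (mod 15)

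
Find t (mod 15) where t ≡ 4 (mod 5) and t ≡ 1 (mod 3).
M = 5 × 3 = 15. M₁ = 3, y₁ ≡ 2 (mod 5). M₂ = 5, y₂ ≡ 2 (mod 3). t = 4×3×2 + 1×5×2 ≡ 4 (mod 15)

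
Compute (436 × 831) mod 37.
12

(436 × 831) = 362316
362316 mod 37 = 12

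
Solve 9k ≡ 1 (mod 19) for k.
9^(-1) ≡ 17 (mod 19). Verification: 9 × 17 = 153 ≡ 1 (mod 19)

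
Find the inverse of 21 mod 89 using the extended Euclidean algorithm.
Extended GCD: 21(17) + 89(-4) = 1. So 21^(-1) ≡ 17 ≡ 17 (mod 89). Verify: 21 × 17 = 357 ≡ 1 (mod 89)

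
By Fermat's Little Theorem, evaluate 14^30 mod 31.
By Fermat's Little Theorem, 14^{30} ≡ 1 (mod 31) since 31 is prime and gcd(14, 31) = 1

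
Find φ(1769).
1680

Prime factorization: 1769 = 29 × 61
Using the formula φ(n) = n × Π(1 - 1/p) for each prime factor p:
φ(1769) = 1769 × (1 - 1/29) × (1 - 1/61)
φ(1769) = 1680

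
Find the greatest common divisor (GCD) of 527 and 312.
1

Using the Euclidean algorithm:
527 = 1 × 312 + 215
312 = 1 × 215 + 97
215 = 2 × 97 + 21
97 = 4 × 21 + 13
21 = 1 × 13 + 8
13 = 1 × 8 + 5
8 = 1 × 5 + 3
5 = 1 × 3 + 2
3 = 1 × 2 + 1
2 = 2 × 1 + 0

GCD(527, 312) = 1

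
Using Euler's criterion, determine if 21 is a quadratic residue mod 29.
By Euler's criterion: 21^{14} ≡ 28 (mod 29). Since this equals -1 (≡ 28), 21 is not a QR.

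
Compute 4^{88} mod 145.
111

Using successive squaring:
Binary expansion of 88: 1011000
Powers of 4 mod 145 (each is the square of the previous):
  4^1 ≡ 4 (mod 145)
  4^2 ≡ 4² = 16 ≡ 16 (mod 145)
  4^4 ≡ 16² = 256 ≡ 111 (mod 145)
  4^8 ≡ 111² = 12321 ≡ 141 (mod 145)
  4^16 ≡ 141² = 19881 ≡ 16 (mod 145)
  4^32 ≡ 16² = 256 ≡ 111 (mod 145)
  4^64 ≡ 111² = 12321 ≡ 141 (mod 145)
88 = 64 + 16 + 8, so 4^88 = 4^64 × 4^16 × 4^8 ≡ 141 × 16 × 141 (mod 145)
Multiplying step by step:
  141 × 16 = 2256 ≡ 81 (mod 145)
  81 × 141 = 11421 ≡ 111 (mod 145)
Result: 4^88 ≡ 111 (mod 145)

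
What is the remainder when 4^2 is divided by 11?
2 = 2 (binary 10). Repeated squaring mod 11: 4^1 ≡ 4; 4^2 ≡ 4² = 16 ≡ 5. So 4^2 ≡ 5 (mod 11).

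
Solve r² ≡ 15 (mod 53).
The square roots of 15 mod 53 are 42 and 11. Verify: 42² = 1764 ≡ 15 (mod 53)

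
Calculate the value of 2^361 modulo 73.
Using Fermat: 2^{72} ≡ 1 (mod 73). 361 ≡ 1 (mod 72). So 2^{361} ≡ 2^{1} ≡ 2 (mod 73)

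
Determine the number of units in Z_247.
216

Prime factorization: 247 = 13 × 19
Using the formula φ(n) = n × Π(1 - 1/p) for each prime factor p:
φ(247) = 247 × (1 - 1/13) × (1 - 1/19)
φ(247) = 216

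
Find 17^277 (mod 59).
Using Fermat: 17^{58} ≡ 1 (mod 59). 277 ≡ 45 (mod 58). So 17^{277} ≡ 17^{45} ≡ 4 (mod 59)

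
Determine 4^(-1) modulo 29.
4^(-1) ≡ 22 (mod 29). Verification: 4 × 22 = 88 ≡ 1 (mod 29)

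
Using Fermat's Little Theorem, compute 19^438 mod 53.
By Fermat: 19^{52} ≡ 1 (mod 53). 438 ≡ 22 (mod 52). So 19^{438} ≡ 19^{22} ≡ 9 (mod 53)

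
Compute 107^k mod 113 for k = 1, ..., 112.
g^1, g^2, ..., g^{112} mod 113: {107, 36, 10, 53, 21, 100, 78, 97, 96, 102, 66, 56, 3, 95, 108, 30, 46, 63, 74, 8, 65, 62, 80, 85, 55, 9, 59, 98, 90, 25, 76, 109, 24, 82, 73, 14, 29, 52, 27, 64, 68, 44, 75, 2, 101, 72, 20, 106, 42, 87, 43, 81, 79, 91, 19, 112, 6, 77, 103, 60, 92, 13, 35, 16, 17, 11, 47, 57, 110, 18, 5, 83, 67, 50, 39, 105, 48, 51, 33, 28, 58, 104, 54, 15, 23, 88, 37, 4, 89, 31, 40, 99, 84, 61, 86, 49, 45, 69, 38, 111, 12, 41, 93, 7, 71, 26, 70, 32, 34, 22, 94, 1}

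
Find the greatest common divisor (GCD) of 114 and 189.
3

Using the Euclidean algorithm:
114 = 0 × 189 + 114
189 = 1 × 114 + 75
114 = 1 × 75 + 39
75 = 1 × 39 + 36
39 = 1 × 36 + 3
36 = 12 × 3 + 0

GCD(114, 189) = 3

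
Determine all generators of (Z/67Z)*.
Primitive roots mod 67: {2, 7, 11, 12, 13, 18, 20, 28, 31, 32, 34, 41, 44, 46, 48, 50, 51, 57, 61, 63}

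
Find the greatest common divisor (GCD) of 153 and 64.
1

Using the Euclidean algorithm:
153 = 2 × 64 + 25
64 = 2 × 25 + 14
25 = 1 × 14 + 11
14 = 1 × 11 + 3
11 = 3 × 3 + 2
3 = 1 × 2 + 1
2 = 2 × 1 + 0

GCD(153, 64) = 1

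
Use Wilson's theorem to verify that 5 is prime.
(4)! mod 5 = 4. Since this equals -1 (mod 5), Wilson confirms 5 is prime.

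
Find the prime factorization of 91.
7 × 13

Divide by primes starting from smallest:
91 ÷ 7 = 13
13 ÷ 13 = 1

91 = 7 × 13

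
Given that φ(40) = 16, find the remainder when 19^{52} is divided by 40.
By Euler: 19^{16} ≡ 1 (mod 40) since gcd(19, 40) = 1. 52 = 3×16 + 4. So 19^{52} ≡ 19^{4} ≡ 1 (mod 40)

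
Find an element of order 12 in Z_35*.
2 has order 12 mod 35 since 2^{12} ≡ 1 (mod 35) and no smaller power works.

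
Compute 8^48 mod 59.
Using repeated squaring. 48 = 32 + 16 (binary 110000). Repeated squaring mod 59: 8^1 ≡ 8; 8^2 ≡ 8² = 64 ≡ 5; 8^4 ≡ 5² = 25 ≡ 25; 8^8 ≡ 25² = 625 ≡ 35; 8^16 ≡ 35² = 1225 ≡ 45; 8^32 ≡ 45² = 2025 ≡ 19. Multiply: 8^48 = 8^32 × 8^16 ≡ 19 × 45 (mod 59): 19 × 45 = 855 ≡ 29. So 8^48 ≡ 29 (mod 59).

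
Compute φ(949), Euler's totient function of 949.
864

Prime factorization: 949 = 13 × 73
Using the formula φ(n) = n × Π(1 - 1/p) for each prime factor p:
φ(949) = 949 × (1 - 1/13) × (1 - 1/73)
φ(949) = 864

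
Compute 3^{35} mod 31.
26

Using successive squaring:
Binary expansion of 35: 100011
Powers of 3 mod 31 (each is the square of the previous):
  3^1 ≡ 3 (mod 31)
  3^2 ≡ 3² = 9 ≡ 9 (mod 31)
  3^4 ≡ 9² = 81 ≡ 19 (mod 31)
  3^8 ≡ 19² = 361 ≡ 20 (mod 31)
  3^16 ≡ 20² = 400 ≡ 28 (mod 31)
  3^32 ≡ 28² = 784 ≡ 9 (mod 31)
35 = 32 + 2 + 1, so 3^35 = 3^32 × 3^2 × 3^1 ≡ 9 × 9 × 3 (mod 31)
Multiplying step by step:
  9 × 9 = 81 ≡ 19 (mod 31)
  19 × 3 = 57 ≡ 26 (mod 31)
Result: 3^35 ≡ 26 (mod 31)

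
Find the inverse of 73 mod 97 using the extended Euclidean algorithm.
Extended GCD: 73(4) + 97(-3) = 1. So 73^(-1) ≡ 4 ≡ 4 (mod 97). Verify: 73 × 4 = 292 ≡ 1 (mod 97)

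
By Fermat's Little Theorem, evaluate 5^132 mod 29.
By Fermat: 5^{28} ≡ 1 (mod 29). 132 = 4×28 + 20. So 5^{132} ≡ 5^{20} ≡ 23 (mod 29)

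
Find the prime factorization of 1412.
2^2 × 353

Divide by primes starting from smallest:
1412 ÷ 2 = 706
706 ÷ 2 = 353
353 ÷ 353 = 1

1412 = 2^2 × 353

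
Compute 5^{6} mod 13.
12

Using successive squaring:
Binary expansion of 6: 110
Powers of 5 mod 13 (each is the square of the previous):
  5^1 ≡ 5 (mod 13)
  5^2 ≡ 5² = 25 ≡ 12 (mod 13)
  5^4 ≡ 12² = 144 ≡ 1 (mod 13)
6 = 4 + 2, so 5^6 = 5^4 × 5^2 ≡ 1 × 12 (mod 13)
Multiplying step by step:
  1 × 12 = 12 ≡ 12 (mod 13)
Result: 5^6 ≡ 12 (mod 13)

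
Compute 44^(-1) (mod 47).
44^(-1) ≡ 31 (mod 47). Verification: 44 × 31 = 1364 ≡ 1 (mod 47)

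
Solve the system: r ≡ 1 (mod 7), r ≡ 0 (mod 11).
M = 7 × 11 = 77. M₁ = 11, y₁ ≡ 2 (mod 7). M₂ = 7, y₂ ≡ 8 (mod 11). r = 1×11×2 + 0×7×8 ≡ 22 (mod 77)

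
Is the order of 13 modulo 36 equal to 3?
Yes, ord_36(13) = 3.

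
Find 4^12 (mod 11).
Using Fermat: 4^{10} ≡ 1 (mod 11). 12 ≡ 2 (mod 10). So 4^{12} ≡ 4^{2} ≡ 5 (mod 11)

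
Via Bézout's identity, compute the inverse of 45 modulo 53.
Extended GCD: 45(-20) + 53(17) = 1. So 45^(-1) ≡ 33 ≡ 33 (mod 53). Verify: 45 × 33 = 1485 ≡ 1 (mod 53)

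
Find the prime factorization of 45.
3^2 × 5

Divide by primes starting from smallest:
45 ÷ 3 = 15
15 ÷ 3 = 5
5 ÷ 5 = 1

45 = 3^2 × 5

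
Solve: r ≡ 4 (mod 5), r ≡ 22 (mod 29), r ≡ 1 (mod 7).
M = 5 × 29 × 7 = 1015. M₁ = 203, y₁ ≡ 2 (mod 5). M₂ = 35, y₂ ≡ 5 (mod 29). M₃ = 145, y₃ ≡ 3 (mod 7). r = 4×203×2 + 22×35×5 + 1×145×3 ≡ 834 (mod 1015)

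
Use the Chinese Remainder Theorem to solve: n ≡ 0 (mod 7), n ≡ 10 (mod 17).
M = 7 × 17 = 119. M₁ = 17, y₁ ≡ 5 (mod 7). M₂ = 7, y₂ ≡ 5 (mod 17). n = 0×17×5 + 10×7×5 ≡ 112 (mod 119)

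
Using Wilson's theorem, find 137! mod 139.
(138)! = (137)! × (138) ≡ -1 (mod 139). So (137)! ≡ -1 × (138)^(-1) ≡ (-1)×(-1) = 1 (mod 139)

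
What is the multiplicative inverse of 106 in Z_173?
106^(-1) ≡ 142 (mod 173). Verification: 106 × 142 = 15052 ≡ 1 (mod 173)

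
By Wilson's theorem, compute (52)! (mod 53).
By Wilson's theorem, (52)! ≡ -1 ≡ 52 (mod 53)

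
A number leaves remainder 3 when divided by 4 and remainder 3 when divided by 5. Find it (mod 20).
M = 4 × 5 = 20. M₁ = 5, y₁ ≡ 1 (mod 4). M₂ = 4, y₂ ≡ 4 (mod 5). r = 3×5×1 + 3×4×4 ≡ 3 (mod 20)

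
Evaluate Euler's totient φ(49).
42

Prime factorization: 49 = 7^2
Using the formula φ(n) = n × Π(1 - 1/p) for each prime factor p:
φ(49) = 49 × (1 - 1/7)
φ(49) = 42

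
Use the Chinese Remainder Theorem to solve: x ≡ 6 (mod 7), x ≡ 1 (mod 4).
M = 7 × 4 = 28. M₁ = 4, y₁ ≡ 2 (mod 7). M₂ = 7, y₂ ≡ 3 (mod 4). x = 6×4×2 + 1×7×3 ≡ 13 (mod 28)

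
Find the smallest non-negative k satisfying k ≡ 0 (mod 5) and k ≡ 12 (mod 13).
M = 5 × 13 = 65. M₁ = 13, y₁ ≡ 2 (mod 5). M₂ = 5, y₂ ≡ 8 (mod 13). k = 0×13×2 + 12×5×8 ≡ 25 (mod 65)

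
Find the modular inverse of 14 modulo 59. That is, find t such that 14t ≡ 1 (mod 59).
38

Using Extended Euclidean Algorithm:
gcd(14, 59) = 1
Bezout coefficients: 14 × -21 + 59 × 5 = 1
So 14 × -21 ≡ 1 (mod 59)
The inverse is -21 mod 59 = 38
Verification: 14 × 38 = 532 = 9 × 59 + 1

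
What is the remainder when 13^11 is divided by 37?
Using repeated squaring. 11 = 8 + 2 + 1 (binary 1011). Repeated squaring mod 37: 13^1 ≡ 13; 13^2 ≡ 13² = 169 ≡ 21; 13^4 ≡ 21² = 441 ≡ 34; 13^8 ≡ 34² = 1156 ≡ 9. Multiply: 13^11 = 13^8 × 13^2 × 13^1 ≡ 9 × 21 × 13 (mod 37): 9 × 21 = 189 ≡ 4; 4 × 13 = 52 ≡ 15. So 13^11 ≡ 15 (mod 37).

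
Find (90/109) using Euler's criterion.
(90/109) = 90^{54} mod 109 = -1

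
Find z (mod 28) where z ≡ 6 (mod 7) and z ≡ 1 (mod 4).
M = 7 × 4 = 28. M₁ = 4, y₁ ≡ 2 (mod 7). M₂ = 7, y₂ ≡ 3 (mod 4). z = 6×4×2 + 1×7×3 ≡ 13 (mod 28)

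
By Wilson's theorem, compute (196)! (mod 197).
By Wilson's theorem, (196)! ≡ -1 ≡ 196 (mod 197)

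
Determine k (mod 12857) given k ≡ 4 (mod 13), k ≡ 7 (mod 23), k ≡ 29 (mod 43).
6608

Using the Chinese Remainder Theorem:
M = product of moduli = 12857
For equation 1: M_1 = 989, 989 ≡ 1 (mod 13), inverse of 989 mod 13 is 1 (check: 1 × 1 = 1 ≡ 1 (mod 13))
For equation 2: M_2 = 559, 559 ≡ 7 (mod 23), inverse of 559 mod 23 is 10 (check: 7 × 10 = 70 ≡ 1 (mod 23))
For equation 3: M_3 = 299, 299 ≡ 41 (mod 43), inverse of 299 mod 43 is 21 (check: 41 × 21 = 861 ≡ 1 (mod 43))
Combine: k ≡ Σ r_i×M_i×(M_i⁻¹ mod m_i) = 4×989×1 + 7×559×10 + 29×299×21 = 3956 + 39130 + 182091 = 225177
225177 mod 12857 = 6608
k ≡ 6608 (mod 12857)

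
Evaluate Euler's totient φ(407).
360

Prime factorization: 407 = 11 × 37
Using the formula φ(n) = n × Π(1 - 1/p) for each prime factor p:
φ(407) = 407 × (1 - 1/11) × (1 - 1/37)
φ(407) = 360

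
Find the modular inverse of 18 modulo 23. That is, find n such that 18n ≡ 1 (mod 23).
9

Using Extended Euclidean Algorithm:
gcd(18, 23) = 1
Bezout coefficients: 18 × 9 + 23 × -7 = 1
So 18 × 9 ≡ 1 (mod 23)
The inverse is 9 mod 23 = 9
Verification: 18 × 9 = 162 = 7 × 23 + 1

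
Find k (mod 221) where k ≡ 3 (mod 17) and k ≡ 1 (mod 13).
M = 17 × 13 = 221. M₁ = 13, y₁ ≡ 4 (mod 17). M₂ = 17, y₂ ≡ 10 (mod 13). k = 3×13×4 + 1×17×10 ≡ 105 (mod 221)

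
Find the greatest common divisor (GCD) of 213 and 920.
1

Using the Euclidean algorithm:
213 = 0 × 920 + 213
920 = 4 × 213 + 68
213 = 3 × 68 + 9
68 = 7 × 9 + 5
9 = 1 × 5 + 4
5 = 1 × 4 + 1
4 = 4 × 1 + 0

GCD(213, 920) = 1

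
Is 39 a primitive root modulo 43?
p - 1 = 42 has prime divisors 2, 3, 7. Check 39^(42/q) mod 43 for each: 39^(42/2) = 39^21 ≡ 42, 39^(42/3) = 39^14 ≡ 1, 39^(42/7) = 39^6 ≡ 11 (mod 43). Since 39^14 ≡ 1 (mod 43), the order of 39 divides 14 (in fact the order is 14) ≠ 42, so it is not a primitive root.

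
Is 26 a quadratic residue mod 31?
By Euler's criterion: 26^{15} ≡ 30 (mod 31). Since this equals -1 (≡ 30), 26 is not a QR.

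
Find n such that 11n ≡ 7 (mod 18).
17

Since gcd(11, 18) = 1 divides 7, a solution exists.
Multiply both sides by the inverse of 11 mod 18:
  11^(-1) mod 18 = 5
  x ≡ 5 × 7 ≡ 35 ≡ 17 (mod 18)
Verification: 11 × 17 = 187 = 10 × 18 + 7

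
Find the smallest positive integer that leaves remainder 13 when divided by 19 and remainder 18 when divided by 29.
M = 19 × 29 = 551. M₁ = 29, y₁ ≡ 2 (mod 19). M₂ = 19, y₂ ≡ 26 (mod 29). y = 13×29×2 + 18×19×26 ≡ 279 (mod 551). The smallest positive such number is 279.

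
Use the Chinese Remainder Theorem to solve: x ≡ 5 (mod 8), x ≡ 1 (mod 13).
M = 8 × 13 = 104. M₁ = 13, y₁ ≡ 5 (mod 8). M₂ = 8, y₂ ≡ 5 (mod 13). x = 5×13×5 + 1×8×5 ≡ 53 (mod 104)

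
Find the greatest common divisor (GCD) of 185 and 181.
1

Using the Euclidean algorithm:
185 = 1 × 181 + 4
181 = 45 × 4 + 1
4 = 4 × 1 + 0

GCD(185, 181) = 1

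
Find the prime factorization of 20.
2^2 × 5

Divide by primes starting from smallest:
20 ÷ 2 = 10
10 ÷ 2 = 5
5 ÷ 5 = 1

20 = 2^2 × 5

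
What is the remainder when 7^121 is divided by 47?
Using Fermat: 7^{46} ≡ 1 (mod 47). 121 ≡ 29 (mod 46). So 7^{121} ≡ 7^{29} ≡ 8 (mod 47)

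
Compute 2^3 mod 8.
3 = 2 + 1 (binary 11). Repeated squaring mod 8: 2^1 ≡ 2; 2^2 ≡ 2² = 4 ≡ 4. Multiply: 2^3 = 2^2 × 2^1 ≡ 4 × 2 (mod 8): 4 × 2 = 8 ≡ 0. So 2^3 ≡ 0 (mod 8).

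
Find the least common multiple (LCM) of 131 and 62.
8122

First find GCD(131, 62) using the Euclidean algorithm:
131 = 2 × 62 + 7
62 = 8 × 7 + 6
7 = 1 × 6 + 1
6 = 6 × 1 + 0
GCD(131, 62) = 1

LCM formula: LCM(a, b) = (a × b) / GCD(a, b)
LCM(131, 62) = (131 × 62) / 1
LCM(131, 62) = 8122 / 1
LCM(131, 62) = 8122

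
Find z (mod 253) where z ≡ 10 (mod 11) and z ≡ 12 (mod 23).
M = 11 × 23 = 253. M₁ = 23, y₁ ≡ 1 (mod 11). M₂ = 11, y₂ ≡ 21 (mod 23). z = 10×23×1 + 12×11×21 ≡ 219 (mod 253)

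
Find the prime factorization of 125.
5^3

Divide by primes starting from smallest:
125 ÷ 5 = 25
25 ÷ 5 = 5
5 ÷ 5 = 1

125 = 5^3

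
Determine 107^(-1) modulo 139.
107^(-1) ≡ 13 (mod 139). Verification: 107 × 13 = 1391 ≡ 1 (mod 139)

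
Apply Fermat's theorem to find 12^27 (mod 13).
By Fermat: 12^{12} ≡ 1 (mod 13). 27 = 2×12 + 3. So 12^{27} ≡ 12^{3} ≡ 12 (mod 13)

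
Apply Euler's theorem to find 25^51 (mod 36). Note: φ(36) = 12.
By Euler: 25^{12} ≡ 1 (mod 36) since gcd(25, 36) = 1. 51 = 4×12 + 3. So 25^{51} ≡ 25^{3} ≡ 1 (mod 36)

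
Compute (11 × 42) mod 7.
0

(11 × 42) = 462
462 mod 7 = 0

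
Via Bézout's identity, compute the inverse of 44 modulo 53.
Extended GCD: 44(-6) + 53(5) = 1. So 44^(-1) ≡ 47 ≡ 47 (mod 53). Verify: 44 × 47 = 2068 ≡ 1 (mod 53)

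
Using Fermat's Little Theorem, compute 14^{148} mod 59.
29

By Fermat's Little Theorem, a^(p-1) ≡ 1 (mod p) for prime p and gcd(a, p) = 1
Here p = 59, so 14^58 ≡ 1 (mod 59)
We can reduce the exponent: 148 mod 58 = 32
So 14^148 ≡ 14^32 (mod 59)
Computing: 14^32 mod 59 = 29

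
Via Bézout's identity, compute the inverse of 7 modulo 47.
Extended GCD: 7(-20) + 47(3) = 1. So 7^(-1) ≡ 27 ≡ 27 (mod 47). Verify: 7 × 27 = 189 ≡ 1 (mod 47)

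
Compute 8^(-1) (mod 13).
8^(-1) ≡ 5 (mod 13). Verification: 8 × 5 = 40 ≡ 1 (mod 13)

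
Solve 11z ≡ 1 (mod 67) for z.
11^(-1) ≡ 61 (mod 67). Verification: 11 × 61 = 671 ≡ 1 (mod 67)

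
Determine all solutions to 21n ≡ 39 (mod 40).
19

Since gcd(21, 40) = 1 divides 39, a solution exists.
Multiply both sides by the inverse of 21 mod 40:
  21^(-1) mod 40 = 21
  x ≡ 21 × 39 ≡ 819 ≡ 19 (mod 40)
Verification: 21 × 19 = 399 = 9 × 40 + 39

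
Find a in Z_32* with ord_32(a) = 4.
7 has order 4 mod 32 since 7^{4} ≡ 1 (mod 32) and no smaller power works.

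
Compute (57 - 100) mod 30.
17

(57 - 100) = -43
-43 mod 30 = 17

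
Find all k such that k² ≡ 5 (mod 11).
The square roots of 5 mod 11 are 4 and 7. Verify: 4² = 16 ≡ 5 (mod 11)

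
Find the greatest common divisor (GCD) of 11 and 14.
1

Using the Euclidean algorithm:
11 = 0 × 14 + 11
14 = 1 × 11 + 3
11 = 3 × 3 + 2
3 = 1 × 2 + 1
2 = 2 × 1 + 0

GCD(11, 14) = 1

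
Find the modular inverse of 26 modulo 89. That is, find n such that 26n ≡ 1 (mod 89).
24

Using Extended Euclidean Algorithm:
gcd(26, 89) = 1
Bezout coefficients: 26 × 24 + 89 × -7 = 1
So 26 × 24 ≡ 1 (mod 89)
The inverse is 24 mod 89 = 24
Verification: 26 × 24 = 624 = 7 × 89 + 1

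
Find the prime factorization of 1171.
1171

Divide by primes starting from smallest:
1171 ÷ 1171 = 1

1171 = 1171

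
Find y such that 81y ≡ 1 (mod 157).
81^(-1) ≡ 126 (mod 157). Verification: 81 × 126 = 10206 ≡ 1 (mod 157)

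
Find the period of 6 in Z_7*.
Powers of 6 mod 7: 6^1≡6, 6^2≡1. Order = 2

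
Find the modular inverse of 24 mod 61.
24^(-1) ≡ 28 (mod 61). Verification: 24 × 28 = 672 ≡ 1 (mod 61)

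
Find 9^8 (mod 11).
8 = 8 (binary 1000). Repeated squaring mod 11: 9^1 ≡ 9; 9^2 ≡ 9² = 81 ≡ 4; 9^4 ≡ 4² = 16 ≡ 5; 9^8 ≡ 5² = 25 ≡ 3. So 9^8 ≡ 3 (mod 11).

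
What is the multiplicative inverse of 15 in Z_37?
5

Using Extended Euclidean Algorithm:
gcd(15, 37) = 1
Bezout coefficients: 15 × 5 + 37 × -2 = 1
So 15 × 5 ≡ 1 (mod 37)
The inverse is 5 mod 37 = 5
Verification: 15 × 5 = 75 = 2 × 37 + 1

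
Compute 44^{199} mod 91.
86

Using successive squaring:
Binary expansion of 199: 11000111
Powers of 44 mod 91 (each is the square of the previous):
  44^1 ≡ 44 (mod 91)
  44^2 ≡ 44² = 1936 ≡ 25 (mod 91)
  44^4 ≡ 25² = 625 ≡ 79 (mod 91)
  44^8 ≡ 79² = 6241 ≡ 53 (mod 91)
  44^16 ≡ 53² = 2809 ≡ 79 (mod 91)
  44^32 ≡ 79² = 6241 ≡ 53 (mod 91)
  44^64 ≡ 53² = 2809 ≡ 79 (mod 91)
  44^128 ≡ 79² = 6241 ≡ 53 (mod 91)
199 = 128 + 64 + 4 + 2 + 1, so 44^199 = 44^128 × 44^64 × 44^4 × 44^2 × 44^1 ≡ 53 × 79 × 79 × 25 × 44 (mod 91)
Multiplying step by step:
  53 × 79 = 4187 ≡ 1 (mod 91)
  1 × 79 = 79 ≡ 79 (mod 91)
  79 × 25 = 1975 ≡ 64 (mod 91)
  64 × 44 = 2816 ≡ 86 (mod 91)
Result: 44^199 ≡ 86 (mod 91)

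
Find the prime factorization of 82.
2 × 41

Divide by primes starting from smallest:
82 ÷ 2 = 41
41 ÷ 41 = 1

82 = 2 × 41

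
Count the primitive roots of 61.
16

The number of primitive roots modulo p is φ(p-1) = φ(60)
φ(60) = 16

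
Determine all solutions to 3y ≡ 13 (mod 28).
23

Since gcd(3, 28) = 1 divides 13, a solution exists.
Multiply both sides by the inverse of 3 mod 28:
  3^(-1) mod 28 = 19
  x ≡ 19 × 13 ≡ 247 ≡ 23 (mod 28)
Verification: 3 × 23 = 69 = 2 × 28 + 13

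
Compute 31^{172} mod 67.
33

Using successive squaring:
Binary expansion of 172: 10101100
Powers of 31 mod 67 (each is the square of the previous):
  31^1 ≡ 31 (mod 67)
  31^2 ≡ 31² = 961 ≡ 23 (mod 67)
  31^4 ≡ 23² = 529 ≡ 60 (mod 67)
  31^8 ≡ 60² = 3600 ≡ 49 (mod 67)
  31^16 ≡ 49² = 2401 ≡ 56 (mod 67)
  31^32 ≡ 56² = 3136 ≡ 54 (mod 67)
  31^64 ≡ 54² = 2916 ≡ 35 (mod 67)
  31^128 ≡ 35² = 1225 ≡ 19 (mod 67)
172 = 128 + 32 + 8 + 4, so 31^172 = 31^128 × 31^32 × 31^8 × 31^4 ≡ 19 × 54 × 49 × 60 (mod 67)
Multiplying step by step:
  19 × 54 = 1026 ≡ 21 (mod 67)
  21 × 49 = 1029 ≡ 24 (mod 67)
  24 × 60 = 1440 ≡ 33 (mod 67)
Result: 31^172 ≡ 33 (mod 67)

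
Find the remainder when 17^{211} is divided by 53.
By Fermat: 17^{52} ≡ 1 (mod 53). 211 = 4×52 + 3. So 17^{211} ≡ 17^{3} ≡ 37 (mod 53)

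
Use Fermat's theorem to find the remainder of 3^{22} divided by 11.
9

By Fermat's Little Theorem, a^(p-1) ≡ 1 (mod p) for prime p and gcd(a, p) = 1
Here p = 11, so 3^10 ≡ 1 (mod 11)
We can reduce the exponent: 22 mod 10 = 2
So 3^22 ≡ 3^2 (mod 11)
Computing: 3^2 mod 11 = 9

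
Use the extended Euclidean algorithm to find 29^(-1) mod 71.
Extended GCD: 29(-22) + 71(9) = 1. So 29^(-1) ≡ 49 ≡ 49 (mod 71). Verify: 29 × 49 = 1421 ≡ 1 (mod 71)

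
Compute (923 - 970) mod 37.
27

(923 - 970) = -47
-47 mod 37 = 27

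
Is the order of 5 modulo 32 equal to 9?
No, the actual order is 8, not 9.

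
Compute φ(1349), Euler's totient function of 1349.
1260

Prime factorization: 1349 = 19 × 71
Using the formula φ(n) = n × Π(1 - 1/p) for each prime factor p:
φ(1349) = 1349 × (1 - 1/19) × (1 - 1/71)
φ(1349) = 1260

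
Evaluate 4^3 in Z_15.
3 = 2 + 1 (binary 11). Repeated squaring mod 15: 4^1 ≡ 4; 4^2 ≡ 4² = 16 ≡ 1. Multiply: 4^3 = 4^2 × 4^1 ≡ 1 × 4 (mod 15): 1 × 4 = 4 ≡ 4. So 4^3 ≡ 4 (mod 15).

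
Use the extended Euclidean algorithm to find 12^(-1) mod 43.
Extended GCD: 12(18) + 43(-5) = 1. So 12^(-1) ≡ 18 ≡ 18 (mod 43). Verify: 12 × 18 = 216 ≡ 1 (mod 43)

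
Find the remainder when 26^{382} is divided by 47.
By Fermat: 26^{46} ≡ 1 (mod 47). 382 = 8×46 + 14. So 26^{382} ≡ 26^{14} ≡ 6 (mod 47)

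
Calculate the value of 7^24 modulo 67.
Using repeated squaring. 24 = 16 + 8 (binary 11000). Repeated squaring mod 67: 7^1 ≡ 7; 7^2 ≡ 7² = 49 ≡ 49; 7^4 ≡ 49² = 2401 ≡ 56; 7^8 ≡ 56² = 3136 ≡ 54; 7^16 ≡ 54² = 2916 ≡ 35. Multiply: 7^24 = 7^16 × 7^8 ≡ 35 × 54 (mod 67): 35 × 54 = 1890 ≡ 14. So 7^24 ≡ 14 (mod 67).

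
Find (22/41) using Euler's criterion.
(22/41) = 22^{20} mod 41 = -1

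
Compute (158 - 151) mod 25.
7

(158 - 151) = 7
7 mod 25 = 7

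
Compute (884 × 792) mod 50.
28

(884 × 792) = 700128
700128 mod 50 = 28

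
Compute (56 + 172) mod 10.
8

(56 + 172) = 228
228 mod 10 = 8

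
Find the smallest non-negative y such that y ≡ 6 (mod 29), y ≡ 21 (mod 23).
412

Using the Chinese Remainder Theorem:
M = product of moduli = 667
For equation 1: M_1 = 23, 23 ≡ 23 (mod 29), inverse of 23 mod 29 is 24 (check: 23 × 24 = 552 ≡ 1 (mod 29))
For equation 2: M_2 = 29, 29 ≡ 6 (mod 23), inverse of 29 mod 23 is 4 (check: 6 × 4 = 24 ≡ 1 (mod 23))
Combine: y ≡ Σ r_i×M_i×(M_i⁻¹ mod m_i) = 6×23×24 + 21×29×4 = 3312 + 2436 = 5748
5748 mod 667 = 412
y ≡ 412 (mod 667)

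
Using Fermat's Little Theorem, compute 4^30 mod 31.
By Fermat's Little Theorem, 4^{30} ≡ 1 (mod 31) since 31 is prime and gcd(4, 31) = 1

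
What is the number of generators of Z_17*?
Number of primitive roots mod 17 = φ(16) = 8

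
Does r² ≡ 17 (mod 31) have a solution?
By Euler's criterion: 17^{15} ≡ 30 (mod 31). Since this equals -1 (≡ 30), 17 is not a QR.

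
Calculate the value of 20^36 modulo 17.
Using Fermat: 20^{16} ≡ 1 (mod 17). 36 ≡ 4 (mod 16). So 20^{36} ≡ 20^{4} ≡ 13 (mod 17)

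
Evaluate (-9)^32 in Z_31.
Using Fermat: (-9)^{30} ≡ 1 (mod 31). 32 ≡ 2 (mod 30). So (-9)^{32} ≡ (-9)^{2} ≡ 19 (mod 31)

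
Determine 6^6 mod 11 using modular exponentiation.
6 = 4 + 2 (binary 110). Repeated squaring mod 11: 6^1 ≡ 6; 6^2 ≡ 6² = 36 ≡ 3; 6^4 ≡ 3² = 9 ≡ 9. Multiply: 6^6 = 6^4 × 6^2 ≡ 9 × 3 (mod 11): 9 × 3 = 27 ≡ 5. So 6^6 ≡ 5 (mod 11).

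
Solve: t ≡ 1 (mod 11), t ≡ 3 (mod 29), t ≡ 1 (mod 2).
M = 11 × 29 × 2 = 638. M₁ = 58, y₁ ≡ 4 (mod 11). M₂ = 22, y₂ ≡ 4 (mod 29). M₃ = 319, y₃ ≡ 1 (mod 2). t = 1×58×4 + 3×22×4 + 1×319×1 ≡ 177 (mod 638)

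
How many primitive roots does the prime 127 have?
Number of primitive roots mod 127 = φ(126) = 36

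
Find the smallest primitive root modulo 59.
2

A primitive root g modulo p has order p-1 = 58
Prime divisors of 58: [2, 29]
g is a primitive root iff g^(58/q) ≢ 1 (mod 59) for each prime divisor q
Testing small values:
  g = 2: 2^29 ≡ 58, 2^2 ≡ 4 (mod 59) → none is 1, primitive root!
The smallest primitive root is 2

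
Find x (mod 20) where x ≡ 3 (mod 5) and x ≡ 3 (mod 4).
M = 5 × 4 = 20. M₁ = 4, y₁ ≡ 4 (mod 5). M₂ = 5, y₂ ≡ 1 (mod 4). x = 3×4×4 + 3×5×1 ≡ 3 (mod 20)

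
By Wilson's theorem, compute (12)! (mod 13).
By Wilson's theorem, (12)! ≡ -1 ≡ 12 (mod 13)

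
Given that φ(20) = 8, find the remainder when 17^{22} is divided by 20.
By Euler: 17^{8} ≡ 1 (mod 20) since gcd(17, 20) = 1. 22 = 2×8 + 6. So 17^{22} ≡ 17^{6} ≡ 9 (mod 20)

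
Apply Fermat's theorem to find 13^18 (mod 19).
By Fermat's Little Theorem, 13^{18} ≡ 1 (mod 19) since 19 is prime and gcd(13, 19) = 1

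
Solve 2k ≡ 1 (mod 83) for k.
42

Using Extended Euclidean Algorithm:
gcd(2, 83) = 1
Bezout coefficients: 2 × -41 + 83 × 1 = 1
So 2 × -41 ≡ 1 (mod 83)
The inverse is -41 mod 83 = 42
Verification: 2 × 42 = 84 = 1 × 83 + 1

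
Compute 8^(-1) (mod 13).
8^(-1) ≡ 5 (mod 13). Verification: 8 × 5 = 40 ≡ 1 (mod 13)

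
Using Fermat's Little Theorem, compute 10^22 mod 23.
By Fermat's Little Theorem, 10^{22} ≡ 1 (mod 23) since 23 is prime and gcd(10, 23) = 1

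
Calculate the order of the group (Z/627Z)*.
360

Prime factorization: 627 = 3 × 11 × 19
Using the formula φ(n) = n × Π(1 - 1/p) for each prime factor p:
φ(627) = 627 × (1 - 1/3) × (1 - 1/11) × (1 - 1/19)
φ(627) = 360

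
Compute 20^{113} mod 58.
20

Using successive squaring:
Binary expansion of 113: 1110001
Powers of 20 mod 58 (each is the square of the previous):
  20^1 ≡ 20 (mod 58)
  20^2 ≡ 20² = 400 ≡ 52 (mod 58)
  20^4 ≡ 52² = 2704 ≡ 36 (mod 58)
  20^8 ≡ 36² = 1296 ≡ 20 (mod 58)
  20^16 ≡ 20² = 400 ≡ 52 (mod 58)
  20^32 ≡ 52² = 2704 ≡ 36 (mod 58)
  20^64 ≡ 36² = 1296 ≡ 20 (mod 58)
113 = 64 + 32 + 16 + 1, so 20^113 = 20^64 × 20^32 × 20^16 × 20^1 ≡ 20 × 36 × 52 × 20 (mod 58)
Multiplying step by step:
  20 × 36 = 720 ≡ 24 (mod 58)
  24 × 52 = 1248 ≡ 30 (mod 58)
  30 × 20 = 600 ≡ 20 (mod 58)
Result: 20^113 ≡ 20 (mod 58)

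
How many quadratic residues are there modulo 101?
For prime 101, there are (p-1)/2 = (101-1)/2 = 50 quadratic residues (excluding 0).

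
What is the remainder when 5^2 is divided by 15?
2 = 2 (binary 10). Repeated squaring mod 15: 5^1 ≡ 5; 5^2 ≡ 5² = 25 ≡ 10. So 5^2 ≡ 10 (mod 15).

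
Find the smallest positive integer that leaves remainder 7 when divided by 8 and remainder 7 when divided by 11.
M = 8 × 11 = 88. M₁ = 11, y₁ ≡ 3 (mod 8). M₂ = 8, y₂ ≡ 7 (mod 11). x = 7×11×3 + 7×8×7 ≡ 7 (mod 88). The smallest positive such number is 7.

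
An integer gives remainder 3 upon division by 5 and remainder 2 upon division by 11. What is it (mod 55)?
M = 5 × 11 = 55. M₁ = 11, y₁ ≡ 1 (mod 5). M₂ = 5, y₂ ≡ 9 (mod 11). r = 3×11×1 + 2×5×9 ≡ 13 (mod 55). The smallest positive such number is 13.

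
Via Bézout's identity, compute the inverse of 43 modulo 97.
Extended GCD: 43(-9) + 97(4) = 1. So 43^(-1) ≡ 88 ≡ 88 (mod 97). Verify: 43 × 88 = 3784 ≡ 1 (mod 97)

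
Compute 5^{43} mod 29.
5

Using successive squaring:
Binary expansion of 43: 101011
Powers of 5 mod 29 (each is the square of the previous):
  5^1 ≡ 5 (mod 29)
  5^2 ≡ 5² = 25 ≡ 25 (mod 29)
  5^4 ≡ 25² = 625 ≡ 16 (mod 29)
  5^8 ≡ 16² = 256 ≡ 24 (mod 29)
  5^16 ≡ 24² = 576 ≡ 25 (mod 29)
  5^32 ≡ 25² = 625 ≡ 16 (mod 29)
43 = 32 + 8 + 2 + 1, so 5^43 = 5^32 × 5^8 × 5^2 × 5^1 ≡ 16 × 24 × 25 × 5 (mod 29)
Multiplying step by step:
  16 × 24 = 384 ≡ 7 (mod 29)
  7 × 25 = 175 ≡ 1 (mod 29)
  1 × 5 = 5 ≡ 5 (mod 29)
Result: 5^43 ≡ 5 (mod 29)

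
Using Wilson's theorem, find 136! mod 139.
(138)! = (136)! × (137) × (138) ≡ -1 (mod 139). So (136)! ≡ -1 × [(138)(137)]^(-1) ≡ 69 (mod 139)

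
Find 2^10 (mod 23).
10 = 8 + 2 (binary 1010). Repeated squaring mod 23: 2^1 ≡ 2; 2^2 ≡ 2² = 4 ≡ 4; 2^4 ≡ 4² = 16 ≡ 16; 2^8 ≡ 16² = 256 ≡ 3. Multiply: 2^10 = 2^8 × 2^2 ≡ 3 × 4 (mod 23): 3 × 4 = 12 ≡ 12. So 2^10 ≡ 12 (mod 23).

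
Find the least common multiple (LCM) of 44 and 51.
2244

First find GCD(44, 51) using the Euclidean algorithm:
44 = 0 × 51 + 44
51 = 1 × 44 + 7
44 = 6 × 7 + 2
7 = 3 × 2 + 1
2 = 2 × 1 + 0
GCD(44, 51) = 1

LCM formula: LCM(a, b) = (a × b) / GCD(a, b)
LCM(44, 51) = (44 × 51) / 1
LCM(44, 51) = 2244 / 1
LCM(44, 51) = 2244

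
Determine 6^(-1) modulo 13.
6^(-1) ≡ 11 (mod 13). Verification: 6 × 11 = 66 ≡ 1 (mod 13)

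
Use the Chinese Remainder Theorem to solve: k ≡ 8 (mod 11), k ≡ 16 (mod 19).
206

Using the Chinese Remainder Theorem:
M = product of moduli = 209
For equation 1: M_1 = 19, 19 ≡ 8 (mod 11), inverse of 19 mod 11 is 7 (check: 8 × 7 = 56 ≡ 1 (mod 11))
For equation 2: M_2 = 11, 11 ≡ 11 (mod 19), inverse of 11 mod 19 is 7 (check: 11 × 7 = 77 ≡ 1 (mod 19))
Combine: k ≡ Σ r_i×M_i×(M_i⁻¹ mod m_i) = 8×19×7 + 16×11×7 = 1064 + 1232 = 2296
2296 mod 209 = 206
k ≡ 206 (mod 209)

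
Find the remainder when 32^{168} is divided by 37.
By Fermat: 32^{36} ≡ 1 (mod 37). 168 = 4×36 + 24. So 32^{168} ≡ 32^{24} ≡ 26 (mod 37)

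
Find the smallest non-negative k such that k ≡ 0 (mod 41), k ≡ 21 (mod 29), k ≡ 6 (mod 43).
8692

Using the Chinese Remainder Theorem:
M = product of moduli = 51127
For equation 1: M_1 = 1247, 1247 ≡ 17 (mod 41), inverse of 1247 mod 41 is 29 (check: 17 × 29 = 493 ≡ 1 (mod 41))
For equation 2: M_2 = 1763, 1763 ≡ 23 (mod 29), inverse of 1763 mod 29 is 24 (check: 23 × 24 = 552 ≡ 1 (mod 29))
For equation 3: M_3 = 1189, 1189 ≡ 28 (mod 43), inverse of 1189 mod 43 is 20 (check: 28 × 20 = 560 ≡ 1 (mod 43))
Combine: k ≡ Σ r_i×M_i×(M_i⁻¹ mod m_i) = 0×1247×29 + 21×1763×24 + 6×1189×20 = 0 + 888552 + 142680 = 1031232
1031232 mod 51127 = 8692
k ≡ 8692 (mod 51127)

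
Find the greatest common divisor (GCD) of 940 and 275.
5

Using the Euclidean algorithm:
940 = 3 × 275 + 115
275 = 2 × 115 + 45
115 = 2 × 45 + 25
45 = 1 × 25 + 20
25 = 1 × 20 + 5
20 = 4 × 5 + 0

GCD(940, 275) = 5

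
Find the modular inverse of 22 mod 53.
22^(-1) ≡ 41 (mod 53). Verification: 22 × 41 = 902 ≡ 1 (mod 53)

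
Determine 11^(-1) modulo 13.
11^(-1) ≡ 6 (mod 13). Verification: 11 × 6 = 66 ≡ 1 (mod 13)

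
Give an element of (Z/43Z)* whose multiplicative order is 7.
4 has order 7 mod 43 since 4^{7} ≡ 1 (mod 43) and no smaller power works.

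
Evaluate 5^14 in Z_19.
Using repeated squaring. 14 = 8 + 4 + 2 (binary 1110). Repeated squaring mod 19: 5^1 ≡ 5; 5^2 ≡ 5² = 25 ≡ 6; 5^4 ≡ 6² = 36 ≡ 17; 5^8 ≡ 17² = 289 ≡ 4. Multiply: 5^14 = 5^8 × 5^4 × 5^2 ≡ 4 × 17 × 6 (mod 19): 4 × 17 = 68 ≡ 11; 11 × 6 = 66 ≡ 9. So 5^14 ≡ 9 (mod 19).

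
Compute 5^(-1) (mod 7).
3

Using Extended Euclidean Algorithm:
gcd(5, 7) = 1
Bezout coefficients: 5 × 3 + 7 × -2 = 1
So 5 × 3 ≡ 1 (mod 7)
The inverse is 3 mod 7 = 3
Verification: 5 × 3 = 15 = 2 × 7 + 1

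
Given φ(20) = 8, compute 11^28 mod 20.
By Euler: 11^{8} ≡ 1 (mod 20) since gcd(11, 20) = 1. 28 = 3×8 + 4. So 11^{28} ≡ 11^{4} ≡ 1 (mod 20)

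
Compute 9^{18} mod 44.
25

Using successive squaring:
Binary expansion of 18: 10010
Powers of 9 mod 44 (each is the square of the previous):
  9^1 ≡ 9 (mod 44)
  9^2 ≡ 9² = 81 ≡ 37 (mod 44)
  9^4 ≡ 37² = 1369 ≡ 5 (mod 44)
  9^8 ≡ 5² = 25 ≡ 25 (mod 44)
  9^16 ≡ 25² = 625 ≡ 9 (mod 44)
18 = 16 + 2, so 9^18 = 9^16 × 9^2 ≡ 9 × 37 (mod 44)
Multiplying step by step:
  9 × 37 = 333 ≡ 25 (mod 44)
Result: 9^18 ≡ 25 (mod 44)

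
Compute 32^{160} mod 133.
123

Using successive squaring:
Binary expansion of 160: 10100000
Powers of 32 mod 133 (each is the square of the previous):
  32^1 ≡ 32 (mod 133)
  32^2 ≡ 32² = 1024 ≡ 93 (mod 133)
  32^4 ≡ 93² = 8649 ≡ 4 (mod 133)
  32^8 ≡ 4² = 16 ≡ 16 (mod 133)
  32^16 ≡ 16² = 256 ≡ 123 (mod 133)
  32^32 ≡ 123² = 15129 ≡ 100 (mod 133)
  32^64 ≡ 100² = 10000 ≡ 25 (mod 133)
  32^128 ≡ 25² = 625 ≡ 93 (mod 133)
160 = 128 + 32, so 32^160 = 32^128 × 32^32 ≡ 93 × 100 (mod 133)
Multiplying step by step:
  93 × 100 = 9300 ≡ 123 (mod 133)
Result: 32^160 ≡ 123 (mod 133)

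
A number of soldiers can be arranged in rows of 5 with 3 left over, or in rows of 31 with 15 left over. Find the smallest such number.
M = 5 × 31 = 155. M₁ = 31, y₁ ≡ 1 (mod 5). M₂ = 5, y₂ ≡ 25 (mod 31). x = 3×31×1 + 15×5×25 ≡ 108 (mod 155). The smallest positive such number is 108.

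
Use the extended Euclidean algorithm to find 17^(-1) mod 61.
Extended GCD: 17(18) + 61(-5) = 1. So 17^(-1) ≡ 18 ≡ 18 (mod 61). Verify: 17 × 18 = 306 ≡ 1 (mod 61)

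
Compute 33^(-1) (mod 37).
33^(-1) ≡ 9 (mod 37). Verification: 33 × 9 = 297 ≡ 1 (mod 37)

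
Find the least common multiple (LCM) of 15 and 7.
105

First find GCD(15, 7) using the Euclidean algorithm:
15 = 2 × 7 + 1
7 = 7 × 1 + 0
GCD(15, 7) = 1

LCM formula: LCM(a, b) = (a × b) / GCD(a, b)
LCM(15, 7) = (15 × 7) / 1
LCM(15, 7) = 105 / 1
LCM(15, 7) = 105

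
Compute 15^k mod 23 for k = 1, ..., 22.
g^1, g^2, ..., g^{22} mod 23: {15, 18, 17, 2, 7, 13, 11, 4, 14, 3, 22, 8, 5, 6, 21, 16, 10, 12, 19, 9, 20, 1}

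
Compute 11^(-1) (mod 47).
11^(-1) ≡ 30 (mod 47). Verification: 11 × 30 = 330 ≡ 1 (mod 47)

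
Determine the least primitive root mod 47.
p - 1 = 46 has prime divisors 2, 23. h is a primitive root mod 47 iff h^(46/q) ≢ 1 (mod 47) for each such q.
h = 2: 2^23 ≡ 1, 2^2 ≡ 4 (mod 47); 2^23 ≡ 1, so not a primitive root.
h = 3: 3^23 ≡ 1, 3^2 ≡ 9 (mod 47); 3^23 ≡ 1, so not a primitive root.
h = 4: 4^23 ≡ 1, 4^2 ≡ 16 (mod 47); 4^23 ≡ 1, so not a primitive root.
h = 5: 5^23 ≡ 46, 5^2 ≡ 25 (mod 47); none is 1, so 5 has order 46 and is a primitive root.
The smallest primitive root mod 47 is g = 5.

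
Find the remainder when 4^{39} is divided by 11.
By Fermat: 4^{10} ≡ 1 (mod 11). 39 = 3×10 + 9. So 4^{39} ≡ 4^{9} ≡ 3 (mod 11)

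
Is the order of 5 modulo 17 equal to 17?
No, the actual order is 16, not 17.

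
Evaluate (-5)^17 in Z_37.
Using repeated squaring. (-5) ≡ 32 (mod 37). 17 = 16 + 1 (binary 10001). Repeated squaring mod 37: 32^1 ≡ 32; 32^2 ≡ 32² = 1024 ≡ 25; 32^4 ≡ 25² = 625 ≡ 33; 32^8 ≡ 33² = 1089 ≡ 16; 32^16 ≡ 16² = 256 ≡ 34. Multiply: (-5)^17 ≡ 32^16 × 32^1 ≡ 34 × 32 (mod 37): 34 × 32 = 1088 ≡ 15. So (-5)^17 ≡ 15 (mod 37).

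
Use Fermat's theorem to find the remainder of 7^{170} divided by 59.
36

By Fermat's Little Theorem, a^(p-1) ≡ 1 (mod p) for prime p and gcd(a, p) = 1
Here p = 59, so 7^58 ≡ 1 (mod 59)
We can reduce the exponent: 170 mod 58 = 54
So 7^170 ≡ 7^54 (mod 59)
Computing: 7^54 mod 59 = 36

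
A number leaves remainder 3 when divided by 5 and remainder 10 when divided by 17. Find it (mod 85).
M = 5 × 17 = 85. M₁ = 17, y₁ ≡ 3 (mod 5). M₂ = 5, y₂ ≡ 7 (mod 17). y = 3×17×3 + 10×5×7 ≡ 78 (mod 85)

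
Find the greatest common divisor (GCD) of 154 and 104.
2

Using the Euclidean algorithm:
154 = 1 × 104 + 50
104 = 2 × 50 + 4
50 = 12 × 4 + 2
4 = 2 × 2 + 0

GCD(154, 104) = 2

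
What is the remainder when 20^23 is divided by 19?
Using Fermat: 20^{18} ≡ 1 (mod 19). 23 ≡ 5 (mod 18). So 20^{23} ≡ 20^{5} ≡ 1 (mod 19)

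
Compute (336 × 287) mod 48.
0

(336 × 287) = 96432
96432 mod 48 = 0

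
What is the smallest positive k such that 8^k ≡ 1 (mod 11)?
Powers of 8 mod 11: 8^1≡8, 8^2≡9, 8^3≡6, 8^4≡4, 8^5≡10, 8^6≡3, 8^7≡2, 8^8≡5, 8^9≡7, 8^10≡1. Order = 10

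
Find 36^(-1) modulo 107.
3

Using Extended Euclidean Algorithm:
gcd(36, 107) = 1
Bezout coefficients: 36 × 3 + 107 × -1 = 1
So 36 × 3 ≡ 1 (mod 107)
The inverse is 3 mod 107 = 3
Verification: 36 × 3 = 108 = 1 × 107 + 1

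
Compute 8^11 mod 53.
Using repeated squaring. 11 = 8 + 2 + 1 (binary 1011). Repeated squaring mod 53: 8^1 ≡ 8; 8^2 ≡ 8² = 64 ≡ 11; 8^4 ≡ 11² = 121 ≡ 15; 8^8 ≡ 15² = 225 ≡ 13. Multiply: 8^11 = 8^8 × 8^2 × 8^1 ≡ 13 × 11 × 8 (mod 53): 13 × 11 = 143 ≡ 37; 37 × 8 = 296 ≡ 31. So 8^11 ≡ 31 (mod 53).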